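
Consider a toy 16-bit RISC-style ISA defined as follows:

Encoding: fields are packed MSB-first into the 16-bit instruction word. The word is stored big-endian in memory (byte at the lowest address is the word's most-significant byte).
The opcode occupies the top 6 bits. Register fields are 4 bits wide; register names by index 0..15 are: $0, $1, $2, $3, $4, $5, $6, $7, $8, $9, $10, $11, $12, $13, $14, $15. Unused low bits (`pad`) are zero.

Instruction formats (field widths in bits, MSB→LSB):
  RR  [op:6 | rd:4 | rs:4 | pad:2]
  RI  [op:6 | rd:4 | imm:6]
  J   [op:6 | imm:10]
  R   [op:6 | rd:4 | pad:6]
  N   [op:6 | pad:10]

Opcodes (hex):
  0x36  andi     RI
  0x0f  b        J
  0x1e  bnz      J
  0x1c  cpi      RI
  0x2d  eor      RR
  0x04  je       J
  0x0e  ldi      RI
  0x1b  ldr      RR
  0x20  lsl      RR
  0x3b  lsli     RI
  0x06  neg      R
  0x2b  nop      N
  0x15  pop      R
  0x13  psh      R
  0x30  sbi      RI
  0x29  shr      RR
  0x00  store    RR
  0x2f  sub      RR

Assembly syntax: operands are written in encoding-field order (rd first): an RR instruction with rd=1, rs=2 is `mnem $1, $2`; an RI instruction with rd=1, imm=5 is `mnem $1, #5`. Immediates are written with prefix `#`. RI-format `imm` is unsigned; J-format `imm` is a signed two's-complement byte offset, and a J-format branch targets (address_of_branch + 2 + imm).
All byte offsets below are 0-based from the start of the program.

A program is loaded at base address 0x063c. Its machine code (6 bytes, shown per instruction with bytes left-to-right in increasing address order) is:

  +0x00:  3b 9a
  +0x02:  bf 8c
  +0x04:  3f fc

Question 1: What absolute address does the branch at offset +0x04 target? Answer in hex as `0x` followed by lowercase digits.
0x063e

@+04  big-endian(3f fc) = 0x3ffc
  top 6b → 0xf → b [J]
  imm@[9:0]=0x3fc (s10→-4) ⇒ #-4
  target = base 0x063c + off 0x04 + 2 + imm -4 = 0x063e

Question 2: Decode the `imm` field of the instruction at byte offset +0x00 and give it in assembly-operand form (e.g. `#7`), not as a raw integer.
@+00  big-endian(3b 9a) = 0x3b9a
  top 6b → 0xe → ldi [RI]
  rd@[9:6]=0xe ⇒ $14
  imm@[5:0]=0x1a ⇒ #26

#26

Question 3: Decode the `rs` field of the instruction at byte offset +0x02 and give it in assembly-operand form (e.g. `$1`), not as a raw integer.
$3

[02] bf 8c → 0xbf8c
  opcode bits[15:10]=0x2f: sub/RR
  [9:6] rd=14 = $14
  [5:2] rs=3 = $3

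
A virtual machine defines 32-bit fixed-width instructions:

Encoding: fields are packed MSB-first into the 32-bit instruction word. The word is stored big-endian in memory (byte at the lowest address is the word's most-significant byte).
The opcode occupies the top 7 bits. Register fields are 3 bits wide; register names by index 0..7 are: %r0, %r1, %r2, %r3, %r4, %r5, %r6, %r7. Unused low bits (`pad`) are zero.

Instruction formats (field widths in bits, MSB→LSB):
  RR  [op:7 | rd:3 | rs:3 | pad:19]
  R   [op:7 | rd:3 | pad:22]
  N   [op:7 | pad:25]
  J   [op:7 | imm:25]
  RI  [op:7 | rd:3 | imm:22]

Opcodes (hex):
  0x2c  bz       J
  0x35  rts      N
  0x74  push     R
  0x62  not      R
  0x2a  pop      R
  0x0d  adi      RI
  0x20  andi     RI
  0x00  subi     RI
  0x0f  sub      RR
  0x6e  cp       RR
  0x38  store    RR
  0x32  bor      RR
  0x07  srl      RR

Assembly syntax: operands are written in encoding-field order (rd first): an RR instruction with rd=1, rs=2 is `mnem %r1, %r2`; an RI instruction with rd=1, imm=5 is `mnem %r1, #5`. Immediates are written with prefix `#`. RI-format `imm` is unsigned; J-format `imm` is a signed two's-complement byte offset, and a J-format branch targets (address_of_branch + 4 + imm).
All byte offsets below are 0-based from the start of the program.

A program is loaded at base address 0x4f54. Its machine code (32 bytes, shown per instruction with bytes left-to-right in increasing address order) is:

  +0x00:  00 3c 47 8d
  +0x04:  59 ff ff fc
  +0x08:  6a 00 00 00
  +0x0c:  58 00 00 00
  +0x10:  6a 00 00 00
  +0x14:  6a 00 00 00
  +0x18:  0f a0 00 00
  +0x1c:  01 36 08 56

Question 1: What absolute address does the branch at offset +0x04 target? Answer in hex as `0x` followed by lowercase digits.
[04] 59 ff ff fc → 0x59fffffc
  op=0x59fffffc>>25=0x2c ⇒ bz (J)
  [24:0] imm=33554428 (s25→-4) = #-4
  target = base 0x4f54 + off 0x04 + 4 + imm -4 = 0x4f58

0x4f58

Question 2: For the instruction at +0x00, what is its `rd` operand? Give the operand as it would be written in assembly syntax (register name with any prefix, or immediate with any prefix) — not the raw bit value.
+0x00: 00 3c 47 8d ⇒ word 0x003c478d (big)
  op=0x003c478d>>25=0x0 ⇒ subi (RI)
  rd@[24:22]=0x0 ⇒ %r0
  imm@[21:0]=0x3c478d ⇒ #3950477

%r0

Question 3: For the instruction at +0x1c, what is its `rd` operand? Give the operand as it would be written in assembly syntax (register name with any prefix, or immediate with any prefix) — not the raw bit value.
[1c] 01 36 08 56 → 0x01360856
  top 7b → 0x0 → subi [RI]
  [24:22] rd=4 = %r4
  [21:0] imm=3541078 = #3541078

%r4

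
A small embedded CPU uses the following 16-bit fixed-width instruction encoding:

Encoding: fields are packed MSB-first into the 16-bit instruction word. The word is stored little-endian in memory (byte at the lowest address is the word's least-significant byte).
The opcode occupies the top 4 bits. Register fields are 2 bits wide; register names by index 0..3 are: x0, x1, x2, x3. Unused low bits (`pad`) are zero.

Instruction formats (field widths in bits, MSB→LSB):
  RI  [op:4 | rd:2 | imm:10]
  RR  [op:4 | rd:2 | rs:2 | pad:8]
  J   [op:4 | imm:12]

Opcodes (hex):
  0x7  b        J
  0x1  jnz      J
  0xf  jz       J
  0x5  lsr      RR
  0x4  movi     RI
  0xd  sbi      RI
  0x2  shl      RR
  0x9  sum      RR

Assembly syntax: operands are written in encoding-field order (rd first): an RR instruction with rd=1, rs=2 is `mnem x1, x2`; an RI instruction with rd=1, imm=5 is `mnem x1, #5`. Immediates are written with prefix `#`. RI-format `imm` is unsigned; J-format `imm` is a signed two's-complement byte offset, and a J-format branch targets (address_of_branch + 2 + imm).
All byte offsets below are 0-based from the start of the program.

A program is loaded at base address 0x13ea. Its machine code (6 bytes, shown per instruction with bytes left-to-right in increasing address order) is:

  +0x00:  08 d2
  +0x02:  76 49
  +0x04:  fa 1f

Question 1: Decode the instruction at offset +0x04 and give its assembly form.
jnz #-6

+0x04: fa 1f ⇒ word 0x1ffa (little)
  top 4b → 0x1 → jnz [J]
  imm: (w>>0)&0xfff=0xffa (s12→-6) → #-6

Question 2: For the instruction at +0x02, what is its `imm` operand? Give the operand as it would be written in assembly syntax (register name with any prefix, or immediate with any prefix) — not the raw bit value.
#374

[02] 76 49 → 0x4976
  opcode bits[15:12]=0x4: movi/RI
  [11:10] rd=2 = x2
  [9:0] imm=374 = #374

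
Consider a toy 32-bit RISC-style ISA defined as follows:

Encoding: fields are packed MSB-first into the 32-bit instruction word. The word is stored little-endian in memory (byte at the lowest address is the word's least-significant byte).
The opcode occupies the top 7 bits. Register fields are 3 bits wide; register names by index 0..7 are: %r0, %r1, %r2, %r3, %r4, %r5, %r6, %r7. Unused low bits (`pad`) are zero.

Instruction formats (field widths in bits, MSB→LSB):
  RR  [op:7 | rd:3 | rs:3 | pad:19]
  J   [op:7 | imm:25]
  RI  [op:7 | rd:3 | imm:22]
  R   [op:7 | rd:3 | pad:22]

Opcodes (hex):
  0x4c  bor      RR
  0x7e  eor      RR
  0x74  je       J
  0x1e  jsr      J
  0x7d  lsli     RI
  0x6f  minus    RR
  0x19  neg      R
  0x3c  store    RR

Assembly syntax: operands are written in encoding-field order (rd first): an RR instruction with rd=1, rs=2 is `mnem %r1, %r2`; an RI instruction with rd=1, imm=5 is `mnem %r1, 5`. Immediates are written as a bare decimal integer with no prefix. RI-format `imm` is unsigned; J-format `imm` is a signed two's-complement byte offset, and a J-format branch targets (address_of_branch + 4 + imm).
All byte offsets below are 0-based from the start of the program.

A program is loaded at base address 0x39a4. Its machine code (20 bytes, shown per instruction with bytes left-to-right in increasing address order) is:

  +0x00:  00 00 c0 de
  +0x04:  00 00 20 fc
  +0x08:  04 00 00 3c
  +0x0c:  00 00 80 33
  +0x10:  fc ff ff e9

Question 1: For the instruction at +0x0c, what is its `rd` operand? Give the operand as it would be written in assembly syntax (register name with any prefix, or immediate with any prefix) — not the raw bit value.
+0x0c: 00 00 80 33 ⇒ word 0x33800000 (little)
  top 7b → 0x19 → neg [R]
  rd: (w>>22)&0x7=0x6 → %r6

%r6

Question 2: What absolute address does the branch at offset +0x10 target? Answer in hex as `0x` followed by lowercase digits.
@+10  little-endian(fc ff ff e9) = 0xe9fffffc
  op=0xe9fffffc>>25=0x74 ⇒ je (J)
  imm@[24:0]=0x1fffffc (s25→-4) ⇒ -4
  target = base 0x39a4 + off 0x10 + 4 + imm -4 = 0x39b4

0x39b4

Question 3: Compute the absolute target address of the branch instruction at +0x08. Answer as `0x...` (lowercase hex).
0x39b4

[08] 04 00 00 3c → 0x3c000004
  top 7b → 0x1e → jsr [J]
  imm: (w>>0)&0x1ffffff=0x4 → 4
  target = base 0x39a4 + off 0x08 + 4 + imm 4 = 0x39b4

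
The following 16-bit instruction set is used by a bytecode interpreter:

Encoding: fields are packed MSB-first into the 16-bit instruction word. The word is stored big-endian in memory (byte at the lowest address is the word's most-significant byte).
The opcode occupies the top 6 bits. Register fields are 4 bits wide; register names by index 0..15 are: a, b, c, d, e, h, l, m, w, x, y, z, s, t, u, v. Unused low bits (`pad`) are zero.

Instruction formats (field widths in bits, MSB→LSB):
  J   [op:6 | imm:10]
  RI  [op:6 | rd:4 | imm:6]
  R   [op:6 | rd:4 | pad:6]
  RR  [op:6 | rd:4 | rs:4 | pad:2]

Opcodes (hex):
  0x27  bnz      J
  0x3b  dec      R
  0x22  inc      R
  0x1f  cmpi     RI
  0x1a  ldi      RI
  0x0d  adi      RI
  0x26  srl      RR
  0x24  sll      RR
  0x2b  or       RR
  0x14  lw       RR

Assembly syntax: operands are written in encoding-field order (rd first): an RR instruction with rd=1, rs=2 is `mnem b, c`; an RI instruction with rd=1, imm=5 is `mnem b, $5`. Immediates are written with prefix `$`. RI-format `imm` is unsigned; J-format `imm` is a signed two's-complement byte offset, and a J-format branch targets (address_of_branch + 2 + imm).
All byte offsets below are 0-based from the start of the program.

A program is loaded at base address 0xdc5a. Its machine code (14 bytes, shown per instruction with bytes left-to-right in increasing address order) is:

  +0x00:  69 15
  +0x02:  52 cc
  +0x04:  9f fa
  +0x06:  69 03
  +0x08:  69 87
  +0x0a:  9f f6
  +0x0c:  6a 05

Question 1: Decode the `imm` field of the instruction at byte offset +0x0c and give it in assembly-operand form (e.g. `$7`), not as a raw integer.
[0c] 6a 05 → 0x6a05
  top 6b → 0x1a → ldi [RI]
  [9:6] rd=8 = w
  [5:0] imm=5 = $5

$5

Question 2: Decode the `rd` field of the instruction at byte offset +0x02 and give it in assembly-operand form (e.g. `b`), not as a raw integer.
z

@+02  big-endian(52 cc) = 0x52cc
  op=0x52cc>>10=0x14 ⇒ lw (RR)
  rd: (w>>6)&0xf=0xb → z
  rs: (w>>2)&0xf=0x3 → d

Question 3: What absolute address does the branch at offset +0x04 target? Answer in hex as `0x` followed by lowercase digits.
+0x04: 9f fa ⇒ word 0x9ffa (big)
  top 6b → 0x27 → bnz [J]
  [9:0] imm=1018 (s10→-6) = $-6
  target = base 0xdc5a + off 0x04 + 2 + imm -6 = 0xdc5a

0xdc5a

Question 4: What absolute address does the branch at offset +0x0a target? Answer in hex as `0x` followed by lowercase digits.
off 0x0a: read 9f f6 as big → 0x9ff6
  top 6b → 0x27 → bnz [J]
  [9:0] imm=1014 (s10→-10) = $-10
  target = base 0xdc5a + off 0x0a + 2 + imm -10 = 0xdc5c

0xdc5c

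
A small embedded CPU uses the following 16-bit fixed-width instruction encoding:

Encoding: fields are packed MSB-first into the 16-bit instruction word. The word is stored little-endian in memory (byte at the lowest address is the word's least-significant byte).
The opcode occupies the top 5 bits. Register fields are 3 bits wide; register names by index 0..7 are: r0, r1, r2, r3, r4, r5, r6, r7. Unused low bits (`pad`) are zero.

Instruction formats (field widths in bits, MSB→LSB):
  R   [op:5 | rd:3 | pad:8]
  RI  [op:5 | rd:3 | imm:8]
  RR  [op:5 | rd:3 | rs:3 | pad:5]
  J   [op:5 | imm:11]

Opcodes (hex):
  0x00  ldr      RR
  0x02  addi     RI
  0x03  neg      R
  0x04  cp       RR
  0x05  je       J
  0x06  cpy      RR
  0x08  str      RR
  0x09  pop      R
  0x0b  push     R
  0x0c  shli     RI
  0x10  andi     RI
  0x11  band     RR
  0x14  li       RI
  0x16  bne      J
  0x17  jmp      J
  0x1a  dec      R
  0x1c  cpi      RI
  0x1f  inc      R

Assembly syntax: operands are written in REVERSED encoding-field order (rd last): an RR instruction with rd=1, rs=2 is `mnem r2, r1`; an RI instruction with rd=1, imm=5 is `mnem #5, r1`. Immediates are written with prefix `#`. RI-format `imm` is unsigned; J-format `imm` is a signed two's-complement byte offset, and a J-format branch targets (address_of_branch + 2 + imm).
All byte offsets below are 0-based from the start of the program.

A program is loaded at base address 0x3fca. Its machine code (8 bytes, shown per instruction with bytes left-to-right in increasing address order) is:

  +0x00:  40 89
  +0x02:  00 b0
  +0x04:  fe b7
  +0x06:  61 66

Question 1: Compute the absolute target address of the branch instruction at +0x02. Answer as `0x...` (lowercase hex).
+0x02: 00 b0 ⇒ word 0xb000 (little)
  top 5b → 0x16 → bne [J]
  imm@[10:0]=0x0 ⇒ #0
  target = base 0x3fca + off 0x02 + 2 + imm 0 = 0x3fce

0x3fce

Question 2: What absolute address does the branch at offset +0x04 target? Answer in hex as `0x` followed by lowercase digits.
@+04  little-endian(fe b7) = 0xb7fe
  top 5b → 0x16 → bne [J]
  imm: (w>>0)&0x7ff=0x7fe (s11→-2) → #-2
  target = base 0x3fca + off 0x04 + 2 + imm -2 = 0x3fce

0x3fce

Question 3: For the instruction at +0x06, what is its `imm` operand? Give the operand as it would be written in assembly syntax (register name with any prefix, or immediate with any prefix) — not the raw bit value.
[06] 61 66 → 0x6661
  top 5b → 0xc → shli [RI]
  rd@[10:8]=0x6 ⇒ r6
  imm@[7:0]=0x61 ⇒ #97

#97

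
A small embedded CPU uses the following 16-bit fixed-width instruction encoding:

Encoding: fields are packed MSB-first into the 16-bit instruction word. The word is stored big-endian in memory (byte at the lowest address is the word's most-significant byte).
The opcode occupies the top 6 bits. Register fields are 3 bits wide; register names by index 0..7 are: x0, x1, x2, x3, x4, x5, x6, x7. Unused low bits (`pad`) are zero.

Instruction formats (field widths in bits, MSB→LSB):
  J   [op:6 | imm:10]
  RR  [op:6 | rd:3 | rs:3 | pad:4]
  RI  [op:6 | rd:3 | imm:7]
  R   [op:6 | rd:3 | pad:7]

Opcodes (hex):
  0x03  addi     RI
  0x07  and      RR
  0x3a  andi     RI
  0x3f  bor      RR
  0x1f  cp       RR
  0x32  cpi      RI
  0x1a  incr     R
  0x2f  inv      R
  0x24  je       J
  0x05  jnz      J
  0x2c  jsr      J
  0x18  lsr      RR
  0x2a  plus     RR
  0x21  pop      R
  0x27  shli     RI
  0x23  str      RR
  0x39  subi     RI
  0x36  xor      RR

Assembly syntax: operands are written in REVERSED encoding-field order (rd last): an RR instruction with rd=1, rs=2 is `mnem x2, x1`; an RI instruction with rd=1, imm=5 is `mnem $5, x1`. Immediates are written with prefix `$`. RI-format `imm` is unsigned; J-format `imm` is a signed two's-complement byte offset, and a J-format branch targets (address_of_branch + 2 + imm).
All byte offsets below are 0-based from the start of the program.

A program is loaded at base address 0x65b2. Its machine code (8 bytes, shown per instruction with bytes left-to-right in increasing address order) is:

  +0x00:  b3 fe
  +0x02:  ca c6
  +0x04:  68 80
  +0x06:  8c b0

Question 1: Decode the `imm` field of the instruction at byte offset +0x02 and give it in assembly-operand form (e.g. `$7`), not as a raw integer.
$70

@+02  big-endian(ca c6) = 0xcac6
  op=0xcac6>>10=0x32 ⇒ cpi (RI)
  rd: (w>>7)&0x7=0x5 → x5
  imm: (w>>0)&0x7f=0x46 → $70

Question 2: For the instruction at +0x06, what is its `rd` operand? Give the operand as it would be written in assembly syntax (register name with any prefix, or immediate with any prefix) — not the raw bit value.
@+06  big-endian(8c b0) = 0x8cb0
  op=0x8cb0>>10=0x23 ⇒ str (RR)
  rd@[9:7]=0x1 ⇒ x1
  rs@[6:4]=0x3 ⇒ x3

x1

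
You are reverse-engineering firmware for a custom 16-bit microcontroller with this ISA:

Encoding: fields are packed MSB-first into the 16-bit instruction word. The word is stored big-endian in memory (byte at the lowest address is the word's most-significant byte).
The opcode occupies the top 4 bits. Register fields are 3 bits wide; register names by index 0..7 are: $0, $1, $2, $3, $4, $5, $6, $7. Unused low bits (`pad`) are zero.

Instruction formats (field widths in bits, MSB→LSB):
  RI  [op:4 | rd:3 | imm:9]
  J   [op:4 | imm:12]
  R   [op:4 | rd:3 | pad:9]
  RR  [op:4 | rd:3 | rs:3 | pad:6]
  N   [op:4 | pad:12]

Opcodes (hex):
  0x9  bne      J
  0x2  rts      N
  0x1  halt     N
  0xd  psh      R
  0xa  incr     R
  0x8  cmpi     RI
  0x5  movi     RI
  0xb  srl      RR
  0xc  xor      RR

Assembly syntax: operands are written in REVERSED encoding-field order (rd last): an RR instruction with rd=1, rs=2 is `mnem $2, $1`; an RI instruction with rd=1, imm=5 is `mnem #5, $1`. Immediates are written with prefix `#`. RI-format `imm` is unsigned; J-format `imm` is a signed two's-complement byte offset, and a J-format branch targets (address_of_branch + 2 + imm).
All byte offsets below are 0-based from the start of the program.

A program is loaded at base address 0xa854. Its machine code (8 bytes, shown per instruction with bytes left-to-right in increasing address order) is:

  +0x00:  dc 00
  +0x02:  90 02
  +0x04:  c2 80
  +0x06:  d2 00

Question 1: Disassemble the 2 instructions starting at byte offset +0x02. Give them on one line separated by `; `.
bne #2; xor $2, $1

off 0x02: read 90 02 as big → 0x9002
  opcode bits[15:12]=0x9: bne/J
  imm@[11:0]=0x2 ⇒ #2
off 0x04: read c2 80 as big → 0xc280
  opcode bits[15:12]=0xc: xor/RR
  rd@[11:9]=0x1 ⇒ $1
  rs@[8:6]=0x2 ⇒ $2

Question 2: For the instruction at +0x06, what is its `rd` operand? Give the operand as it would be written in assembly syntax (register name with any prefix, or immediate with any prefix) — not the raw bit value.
@+06  big-endian(d2 00) = 0xd200
  top 4b → 0xd → psh [R]
  [11:9] rd=1 = $1

$1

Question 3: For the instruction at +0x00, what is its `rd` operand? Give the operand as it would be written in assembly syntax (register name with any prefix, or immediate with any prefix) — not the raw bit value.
$6

off 0x00: read dc 00 as big → 0xdc00
  opcode bits[15:12]=0xd: psh/R
  [11:9] rd=6 = $6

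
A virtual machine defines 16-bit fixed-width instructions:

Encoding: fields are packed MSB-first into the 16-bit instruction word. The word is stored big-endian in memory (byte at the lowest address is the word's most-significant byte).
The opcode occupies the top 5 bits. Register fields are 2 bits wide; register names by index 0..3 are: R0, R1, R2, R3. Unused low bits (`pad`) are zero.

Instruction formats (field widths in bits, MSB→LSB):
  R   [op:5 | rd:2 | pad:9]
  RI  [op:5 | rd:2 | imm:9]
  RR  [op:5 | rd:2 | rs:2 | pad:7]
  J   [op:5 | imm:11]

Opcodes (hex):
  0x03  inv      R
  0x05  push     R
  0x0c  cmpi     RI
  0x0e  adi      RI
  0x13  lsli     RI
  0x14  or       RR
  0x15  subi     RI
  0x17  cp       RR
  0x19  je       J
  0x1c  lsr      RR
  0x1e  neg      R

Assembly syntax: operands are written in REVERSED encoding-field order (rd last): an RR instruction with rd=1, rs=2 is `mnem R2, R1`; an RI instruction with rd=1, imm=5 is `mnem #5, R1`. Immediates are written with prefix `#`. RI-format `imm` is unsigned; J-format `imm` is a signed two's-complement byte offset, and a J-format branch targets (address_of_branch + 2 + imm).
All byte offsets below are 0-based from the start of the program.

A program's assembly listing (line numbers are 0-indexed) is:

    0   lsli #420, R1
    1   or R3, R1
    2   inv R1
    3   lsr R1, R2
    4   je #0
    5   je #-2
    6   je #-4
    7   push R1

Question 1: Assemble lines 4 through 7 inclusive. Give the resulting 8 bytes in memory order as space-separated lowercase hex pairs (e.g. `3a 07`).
c8 00 cf fe cf fc 2a 00

line 4 (je): pack op=0x19:5|imm=0:11 = 0xc800; big→ c8 00
line 5 (je): pack op=0x19:5|imm=-2:11 = 0xcffe; big→ cf fe
line 6 (je): pack op=0x19:5|imm=-4:11 = 0xcffc; big→ cf fc
line 7 (push): pack op=0x5:5|rd=1:2|pad=0:9 = 0x2a00; big→ 2a 00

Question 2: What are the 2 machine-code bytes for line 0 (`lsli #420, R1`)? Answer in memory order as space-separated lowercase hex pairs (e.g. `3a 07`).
0. lsli fields op=0x13:5|rd=1:2|imm=420:9 → word 9ba4h → 9b a4

9b a4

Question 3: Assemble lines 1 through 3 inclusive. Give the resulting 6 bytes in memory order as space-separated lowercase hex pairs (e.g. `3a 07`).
a3 80 1a 00 e4 80

L1: or op=0x14:5|rd=1:2|rs=3:2|pad=0:7 ⇒ 0xa380 ⇒ big a3 80
L2: inv op=0x3:5|rd=1:2|pad=0:9 ⇒ 0x1a00 ⇒ big 1a 00
L3: lsr op=0x1c:5|rd=2:2|rs=1:2|pad=0:7 ⇒ 0xe480 ⇒ big e4 80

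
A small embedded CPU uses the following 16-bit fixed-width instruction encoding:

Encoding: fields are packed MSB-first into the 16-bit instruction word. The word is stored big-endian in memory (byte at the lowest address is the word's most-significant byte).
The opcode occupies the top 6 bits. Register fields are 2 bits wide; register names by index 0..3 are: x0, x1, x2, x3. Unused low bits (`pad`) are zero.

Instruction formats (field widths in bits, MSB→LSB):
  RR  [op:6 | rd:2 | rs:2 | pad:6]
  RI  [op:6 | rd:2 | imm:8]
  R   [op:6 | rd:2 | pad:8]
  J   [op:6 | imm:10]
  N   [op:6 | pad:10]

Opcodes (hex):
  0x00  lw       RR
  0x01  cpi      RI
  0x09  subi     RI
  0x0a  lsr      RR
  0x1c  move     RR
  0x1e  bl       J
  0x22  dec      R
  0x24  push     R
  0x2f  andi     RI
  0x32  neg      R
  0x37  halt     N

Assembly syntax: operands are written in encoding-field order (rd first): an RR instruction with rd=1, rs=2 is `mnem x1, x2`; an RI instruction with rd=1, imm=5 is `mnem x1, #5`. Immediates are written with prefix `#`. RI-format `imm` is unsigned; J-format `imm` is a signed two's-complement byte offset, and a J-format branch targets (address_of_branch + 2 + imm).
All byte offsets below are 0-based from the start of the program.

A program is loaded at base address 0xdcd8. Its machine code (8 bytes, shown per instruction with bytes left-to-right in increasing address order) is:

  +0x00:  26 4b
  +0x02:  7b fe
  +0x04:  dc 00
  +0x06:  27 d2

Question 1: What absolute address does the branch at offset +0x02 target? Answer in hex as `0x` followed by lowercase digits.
@+02  big-endian(7b fe) = 0x7bfe
  opcode bits[15:10]=0x1e: bl/J
  imm@[9:0]=0x3fe (s10→-2) ⇒ #-2
  target = base 0xdcd8 + off 0x02 + 2 + imm -2 = 0xdcda

0xdcda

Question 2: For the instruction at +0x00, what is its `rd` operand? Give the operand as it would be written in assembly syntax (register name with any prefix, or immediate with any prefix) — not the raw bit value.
off 0x00: read 26 4b as big → 0x264b
  top 6b → 0x9 → subi [RI]
  rd@[9:8]=0x2 ⇒ x2
  imm@[7:0]=0x4b ⇒ #75

x2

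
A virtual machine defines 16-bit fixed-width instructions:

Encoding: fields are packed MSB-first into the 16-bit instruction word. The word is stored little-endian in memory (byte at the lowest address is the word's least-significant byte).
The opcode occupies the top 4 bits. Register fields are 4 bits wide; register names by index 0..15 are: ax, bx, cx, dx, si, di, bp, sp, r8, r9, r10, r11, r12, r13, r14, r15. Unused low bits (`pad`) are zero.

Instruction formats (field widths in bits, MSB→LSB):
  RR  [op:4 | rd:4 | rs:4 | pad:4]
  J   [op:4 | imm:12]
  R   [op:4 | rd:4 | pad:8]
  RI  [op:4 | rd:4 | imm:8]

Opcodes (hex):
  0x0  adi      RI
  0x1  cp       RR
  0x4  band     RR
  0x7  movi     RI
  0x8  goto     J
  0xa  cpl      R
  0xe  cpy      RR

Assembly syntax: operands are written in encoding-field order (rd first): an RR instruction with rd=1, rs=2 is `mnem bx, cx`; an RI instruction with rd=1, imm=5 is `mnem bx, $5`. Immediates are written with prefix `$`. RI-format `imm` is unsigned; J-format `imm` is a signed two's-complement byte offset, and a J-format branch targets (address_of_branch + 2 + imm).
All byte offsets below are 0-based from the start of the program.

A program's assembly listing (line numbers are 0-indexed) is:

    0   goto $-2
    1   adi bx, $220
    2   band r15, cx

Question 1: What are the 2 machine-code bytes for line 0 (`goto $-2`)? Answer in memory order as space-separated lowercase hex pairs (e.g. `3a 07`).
line 0 (goto): pack op=0x8:4|imm=-2:12 = 0x8ffe; little→ fe 8f

fe 8f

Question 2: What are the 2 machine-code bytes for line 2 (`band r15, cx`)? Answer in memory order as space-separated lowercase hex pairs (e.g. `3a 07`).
line 2 (band): pack op=0x4:4|rd=15:4|rs=2:4|pad=0:4 = 0x4f20; little→ 20 4f

20 4f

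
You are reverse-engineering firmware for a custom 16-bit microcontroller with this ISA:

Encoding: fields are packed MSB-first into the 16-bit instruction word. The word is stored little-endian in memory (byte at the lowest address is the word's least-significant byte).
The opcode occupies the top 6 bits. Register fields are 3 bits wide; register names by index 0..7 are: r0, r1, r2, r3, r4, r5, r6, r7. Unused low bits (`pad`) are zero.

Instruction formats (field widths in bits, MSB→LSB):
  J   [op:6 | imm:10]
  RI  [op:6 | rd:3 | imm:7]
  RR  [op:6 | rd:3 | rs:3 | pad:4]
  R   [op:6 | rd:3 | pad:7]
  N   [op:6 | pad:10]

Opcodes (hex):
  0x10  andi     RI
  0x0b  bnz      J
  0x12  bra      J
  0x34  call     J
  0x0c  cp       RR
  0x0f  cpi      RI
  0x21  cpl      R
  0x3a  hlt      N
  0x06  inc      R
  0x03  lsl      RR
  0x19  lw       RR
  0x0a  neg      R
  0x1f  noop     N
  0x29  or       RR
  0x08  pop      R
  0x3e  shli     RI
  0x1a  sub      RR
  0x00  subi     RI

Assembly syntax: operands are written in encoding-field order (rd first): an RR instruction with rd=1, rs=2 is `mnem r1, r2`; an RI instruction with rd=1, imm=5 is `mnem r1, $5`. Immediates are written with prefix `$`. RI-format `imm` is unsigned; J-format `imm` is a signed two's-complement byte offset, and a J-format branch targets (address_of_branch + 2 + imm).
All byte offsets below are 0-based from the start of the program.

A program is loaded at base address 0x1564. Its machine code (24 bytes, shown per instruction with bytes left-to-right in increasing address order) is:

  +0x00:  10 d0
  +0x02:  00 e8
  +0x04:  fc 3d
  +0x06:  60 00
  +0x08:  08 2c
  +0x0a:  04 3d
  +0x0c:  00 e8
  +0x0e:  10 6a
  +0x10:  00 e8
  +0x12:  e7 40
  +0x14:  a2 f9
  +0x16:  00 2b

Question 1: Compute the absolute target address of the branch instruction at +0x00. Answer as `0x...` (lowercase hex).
@+00  little-endian(10 d0) = 0xd010
  opcode bits[15:10]=0x34: call/J
  imm@[9:0]=0x10 ⇒ $16
  target = base 0x1564 + off 0x00 + 2 + imm 16 = 0x1576

0x1576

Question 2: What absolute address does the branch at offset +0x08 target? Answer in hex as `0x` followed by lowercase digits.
[08] 08 2c → 0x2c08
  op=0x2c08>>10=0xb ⇒ bnz (J)
  imm: (w>>0)&0x3ff=0x8 → $8
  target = base 0x1564 + off 0x08 + 2 + imm 8 = 0x1576

0x1576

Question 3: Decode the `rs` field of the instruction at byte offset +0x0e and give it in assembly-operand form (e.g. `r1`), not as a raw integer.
r1

@+0e  little-endian(10 6a) = 0x6a10
  top 6b → 0x1a → sub [RR]
  rd@[9:7]=0x4 ⇒ r4
  rs@[6:4]=0x1 ⇒ r1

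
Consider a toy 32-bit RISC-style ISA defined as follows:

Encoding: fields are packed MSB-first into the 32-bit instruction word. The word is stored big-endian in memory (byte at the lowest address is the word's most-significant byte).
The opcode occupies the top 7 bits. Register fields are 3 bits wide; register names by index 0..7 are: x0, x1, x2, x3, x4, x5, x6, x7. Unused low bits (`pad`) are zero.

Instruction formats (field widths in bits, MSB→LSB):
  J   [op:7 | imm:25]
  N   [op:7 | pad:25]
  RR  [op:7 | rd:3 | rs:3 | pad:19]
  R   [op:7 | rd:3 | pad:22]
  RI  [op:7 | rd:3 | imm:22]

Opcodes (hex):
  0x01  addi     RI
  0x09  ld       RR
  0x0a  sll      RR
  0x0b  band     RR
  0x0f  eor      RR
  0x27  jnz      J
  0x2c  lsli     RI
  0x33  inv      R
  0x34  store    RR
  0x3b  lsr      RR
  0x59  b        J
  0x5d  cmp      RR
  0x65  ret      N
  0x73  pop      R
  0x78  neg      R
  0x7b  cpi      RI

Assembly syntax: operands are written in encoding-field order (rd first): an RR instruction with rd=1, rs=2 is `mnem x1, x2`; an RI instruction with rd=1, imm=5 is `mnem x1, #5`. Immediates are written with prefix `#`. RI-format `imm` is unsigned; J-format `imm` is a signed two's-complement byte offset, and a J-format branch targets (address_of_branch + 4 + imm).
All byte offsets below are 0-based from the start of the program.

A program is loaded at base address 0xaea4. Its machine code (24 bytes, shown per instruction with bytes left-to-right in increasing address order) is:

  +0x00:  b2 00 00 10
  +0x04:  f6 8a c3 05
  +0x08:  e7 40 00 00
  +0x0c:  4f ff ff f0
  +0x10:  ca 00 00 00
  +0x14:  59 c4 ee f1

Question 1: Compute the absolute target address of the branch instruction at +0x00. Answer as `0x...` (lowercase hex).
0xaeb8

@+00  big-endian(b2 00 00 10) = 0xb2000010
  opcode bits[31:25]=0x59: b/J
  imm@[24:0]=0x10 ⇒ #16
  target = base 0xaea4 + off 0x00 + 4 + imm 16 = 0xaeb8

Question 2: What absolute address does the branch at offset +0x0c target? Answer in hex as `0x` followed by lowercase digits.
0xaea4

+0x0c: 4f ff ff f0 ⇒ word 0x4ffffff0 (big)
  top 7b → 0x27 → jnz [J]
  imm: (w>>0)&0x1ffffff=0x1fffff0 (s25→-16) → #-16
  target = base 0xaea4 + off 0x0c + 4 + imm -16 = 0xaea4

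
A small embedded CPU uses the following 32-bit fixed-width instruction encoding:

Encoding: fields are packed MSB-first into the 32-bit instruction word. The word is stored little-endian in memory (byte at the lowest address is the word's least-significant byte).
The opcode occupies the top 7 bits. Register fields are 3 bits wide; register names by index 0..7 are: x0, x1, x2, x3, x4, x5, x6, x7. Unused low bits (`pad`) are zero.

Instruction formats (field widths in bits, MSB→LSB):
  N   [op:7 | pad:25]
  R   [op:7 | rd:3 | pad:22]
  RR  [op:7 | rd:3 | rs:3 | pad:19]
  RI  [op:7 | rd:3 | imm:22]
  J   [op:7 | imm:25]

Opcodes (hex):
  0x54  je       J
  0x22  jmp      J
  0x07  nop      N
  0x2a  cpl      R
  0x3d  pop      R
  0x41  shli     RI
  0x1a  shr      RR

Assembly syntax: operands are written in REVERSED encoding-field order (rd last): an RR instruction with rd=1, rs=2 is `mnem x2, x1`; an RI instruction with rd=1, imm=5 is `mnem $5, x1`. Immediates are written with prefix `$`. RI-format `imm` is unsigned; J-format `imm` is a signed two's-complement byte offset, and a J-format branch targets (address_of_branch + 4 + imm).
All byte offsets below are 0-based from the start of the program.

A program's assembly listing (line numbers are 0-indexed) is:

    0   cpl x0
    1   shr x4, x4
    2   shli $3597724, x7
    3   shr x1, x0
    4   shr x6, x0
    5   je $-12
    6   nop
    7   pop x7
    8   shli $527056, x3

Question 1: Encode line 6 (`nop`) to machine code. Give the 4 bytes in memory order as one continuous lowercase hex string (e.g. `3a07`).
0000000e

L6: nop op=0x7:7|pad=0:25 ⇒ 0x0e000000 ⇒ little 00 00 00 0e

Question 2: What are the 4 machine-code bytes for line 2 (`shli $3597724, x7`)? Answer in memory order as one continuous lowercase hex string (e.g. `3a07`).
9ce5f683

L2: shli op=0x41:7|rd=7:3|imm=3597724:22 ⇒ 0x83f6e59c ⇒ little 9c e5 f6 83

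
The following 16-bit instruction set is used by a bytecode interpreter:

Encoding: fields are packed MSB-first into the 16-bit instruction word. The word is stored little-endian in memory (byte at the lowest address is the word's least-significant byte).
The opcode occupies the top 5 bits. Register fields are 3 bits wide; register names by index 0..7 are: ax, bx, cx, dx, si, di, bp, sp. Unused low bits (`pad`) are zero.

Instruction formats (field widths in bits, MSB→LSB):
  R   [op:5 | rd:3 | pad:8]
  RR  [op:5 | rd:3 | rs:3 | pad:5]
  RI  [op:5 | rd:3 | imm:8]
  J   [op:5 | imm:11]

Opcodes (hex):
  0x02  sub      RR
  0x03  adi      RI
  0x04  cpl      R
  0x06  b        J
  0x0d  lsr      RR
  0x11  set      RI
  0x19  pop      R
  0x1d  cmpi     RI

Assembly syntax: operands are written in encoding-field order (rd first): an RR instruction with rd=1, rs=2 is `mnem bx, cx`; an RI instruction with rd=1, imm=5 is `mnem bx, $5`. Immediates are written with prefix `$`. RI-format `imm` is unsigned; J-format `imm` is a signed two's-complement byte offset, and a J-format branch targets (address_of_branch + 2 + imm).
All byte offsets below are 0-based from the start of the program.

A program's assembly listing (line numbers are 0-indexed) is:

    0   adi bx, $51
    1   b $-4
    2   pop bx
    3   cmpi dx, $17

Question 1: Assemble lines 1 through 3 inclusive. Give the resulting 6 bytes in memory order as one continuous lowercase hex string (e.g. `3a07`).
1. b fields op=0x6:5|imm=-4:11 → word 37fch → fc 37
2. pop fields op=0x19:5|rd=1:3|pad=0:8 → word c900h → 00 c9
3. cmpi fields op=0x1d:5|rd=3:3|imm=17:8 → word eb11h → 11 eb

fc3700c911eb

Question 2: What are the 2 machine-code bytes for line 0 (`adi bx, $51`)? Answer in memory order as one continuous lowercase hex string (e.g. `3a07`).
L0: adi op=0x3:5|rd=1:3|imm=51:8 ⇒ 0x1933 ⇒ little 33 19

3319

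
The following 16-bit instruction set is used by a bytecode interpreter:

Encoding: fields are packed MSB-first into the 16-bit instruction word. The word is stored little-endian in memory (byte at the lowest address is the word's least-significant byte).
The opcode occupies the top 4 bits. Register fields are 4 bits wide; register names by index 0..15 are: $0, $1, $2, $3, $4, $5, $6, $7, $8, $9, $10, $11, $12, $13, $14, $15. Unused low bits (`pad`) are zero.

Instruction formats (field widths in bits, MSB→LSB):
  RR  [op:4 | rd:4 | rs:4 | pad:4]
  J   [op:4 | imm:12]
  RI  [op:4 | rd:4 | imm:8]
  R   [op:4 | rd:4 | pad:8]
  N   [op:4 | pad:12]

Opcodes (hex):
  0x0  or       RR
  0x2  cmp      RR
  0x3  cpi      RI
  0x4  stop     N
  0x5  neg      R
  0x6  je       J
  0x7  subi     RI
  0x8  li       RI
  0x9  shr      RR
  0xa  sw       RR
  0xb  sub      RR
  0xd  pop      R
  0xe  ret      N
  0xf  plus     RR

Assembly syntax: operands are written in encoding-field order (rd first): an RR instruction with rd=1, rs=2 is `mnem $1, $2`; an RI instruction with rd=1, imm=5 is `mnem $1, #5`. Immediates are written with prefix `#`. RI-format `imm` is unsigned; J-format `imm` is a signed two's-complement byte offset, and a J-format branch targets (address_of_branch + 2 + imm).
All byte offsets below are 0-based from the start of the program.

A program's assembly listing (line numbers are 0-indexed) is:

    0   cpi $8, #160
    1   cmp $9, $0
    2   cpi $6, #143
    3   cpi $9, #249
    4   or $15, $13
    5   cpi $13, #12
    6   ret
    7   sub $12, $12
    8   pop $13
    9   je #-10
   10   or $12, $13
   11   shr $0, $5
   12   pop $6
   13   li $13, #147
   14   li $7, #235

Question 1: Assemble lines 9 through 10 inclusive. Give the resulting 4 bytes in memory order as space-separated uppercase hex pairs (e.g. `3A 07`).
F6 6F D0 0C

L9: je op=0x6:4|imm=-10:12 ⇒ 0x6ff6 ⇒ little f6 6f
L10: or op=0x0:4|rd=12:4|rs=13:4|pad=0:4 ⇒ 0x0cd0 ⇒ little d0 0c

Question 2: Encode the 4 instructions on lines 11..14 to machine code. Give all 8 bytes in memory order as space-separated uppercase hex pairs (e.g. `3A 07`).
50 90 00 D6 93 8D EB 87

line 11 (shr): pack op=0x9:4|rd=0:4|rs=5:4|pad=0:4 = 0x9050; little→ 50 90
line 12 (pop): pack op=0xd:4|rd=6:4|pad=0:8 = 0xd600; little→ 00 d6
line 13 (li): pack op=0x8:4|rd=13:4|imm=147:8 = 0x8d93; little→ 93 8d
line 14 (li): pack op=0x8:4|rd=7:4|imm=235:8 = 0x87eb; little→ eb 87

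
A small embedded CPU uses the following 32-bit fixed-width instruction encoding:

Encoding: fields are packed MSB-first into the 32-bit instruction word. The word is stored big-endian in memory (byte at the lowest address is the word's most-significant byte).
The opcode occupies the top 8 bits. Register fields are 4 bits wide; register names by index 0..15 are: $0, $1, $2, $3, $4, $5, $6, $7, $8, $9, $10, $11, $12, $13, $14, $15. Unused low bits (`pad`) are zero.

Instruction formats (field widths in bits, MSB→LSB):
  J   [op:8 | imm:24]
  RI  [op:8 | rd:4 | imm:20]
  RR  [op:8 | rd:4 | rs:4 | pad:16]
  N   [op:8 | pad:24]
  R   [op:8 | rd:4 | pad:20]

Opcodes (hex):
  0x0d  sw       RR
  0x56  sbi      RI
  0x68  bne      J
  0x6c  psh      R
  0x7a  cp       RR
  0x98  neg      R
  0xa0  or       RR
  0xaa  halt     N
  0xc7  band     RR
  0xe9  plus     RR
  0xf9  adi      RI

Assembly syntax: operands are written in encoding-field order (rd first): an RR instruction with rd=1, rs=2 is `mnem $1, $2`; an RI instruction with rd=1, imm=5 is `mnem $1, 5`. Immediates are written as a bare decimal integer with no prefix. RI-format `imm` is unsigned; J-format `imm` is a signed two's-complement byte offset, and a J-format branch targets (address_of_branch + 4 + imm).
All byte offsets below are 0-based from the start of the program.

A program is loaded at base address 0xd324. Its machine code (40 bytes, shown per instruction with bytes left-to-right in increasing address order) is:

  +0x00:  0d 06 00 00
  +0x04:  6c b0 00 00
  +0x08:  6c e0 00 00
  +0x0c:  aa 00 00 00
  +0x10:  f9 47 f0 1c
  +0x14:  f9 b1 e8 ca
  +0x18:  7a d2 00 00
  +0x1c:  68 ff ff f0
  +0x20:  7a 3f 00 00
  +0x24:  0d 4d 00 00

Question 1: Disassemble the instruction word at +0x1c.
bne -16

+0x1c: 68 ff ff f0 ⇒ word 0x68fffff0 (big)
  top 8b → 0x68 → bne [J]
  imm: (w>>0)&0xffffff=0xfffff0 (s24→-16) → -16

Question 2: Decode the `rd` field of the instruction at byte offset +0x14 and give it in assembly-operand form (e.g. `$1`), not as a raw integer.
$11

@+14  big-endian(f9 b1 e8 ca) = 0xf9b1e8ca
  op=0xf9b1e8ca>>24=0xf9 ⇒ adi (RI)
  rd@[23:20]=0xb ⇒ $11
  imm@[19:0]=0x1e8ca ⇒ 125130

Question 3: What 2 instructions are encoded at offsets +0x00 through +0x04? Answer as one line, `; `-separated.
sw $0, $6; psh $11

[00] 0d 06 00 00 → 0x0d060000
  top 8b → 0xd → sw [RR]
  rd@[23:20]=0x0 ⇒ $0
  rs@[19:16]=0x6 ⇒ $6
[04] 6c b0 00 00 → 0x6cb00000
  top 8b → 0x6c → psh [R]
  rd@[23:20]=0xb ⇒ $11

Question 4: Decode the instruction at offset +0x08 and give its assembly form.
off 0x08: read 6c e0 00 00 as big → 0x6ce00000
  op=0x6ce00000>>24=0x6c ⇒ psh (R)
  [23:20] rd=14 = $14

psh $14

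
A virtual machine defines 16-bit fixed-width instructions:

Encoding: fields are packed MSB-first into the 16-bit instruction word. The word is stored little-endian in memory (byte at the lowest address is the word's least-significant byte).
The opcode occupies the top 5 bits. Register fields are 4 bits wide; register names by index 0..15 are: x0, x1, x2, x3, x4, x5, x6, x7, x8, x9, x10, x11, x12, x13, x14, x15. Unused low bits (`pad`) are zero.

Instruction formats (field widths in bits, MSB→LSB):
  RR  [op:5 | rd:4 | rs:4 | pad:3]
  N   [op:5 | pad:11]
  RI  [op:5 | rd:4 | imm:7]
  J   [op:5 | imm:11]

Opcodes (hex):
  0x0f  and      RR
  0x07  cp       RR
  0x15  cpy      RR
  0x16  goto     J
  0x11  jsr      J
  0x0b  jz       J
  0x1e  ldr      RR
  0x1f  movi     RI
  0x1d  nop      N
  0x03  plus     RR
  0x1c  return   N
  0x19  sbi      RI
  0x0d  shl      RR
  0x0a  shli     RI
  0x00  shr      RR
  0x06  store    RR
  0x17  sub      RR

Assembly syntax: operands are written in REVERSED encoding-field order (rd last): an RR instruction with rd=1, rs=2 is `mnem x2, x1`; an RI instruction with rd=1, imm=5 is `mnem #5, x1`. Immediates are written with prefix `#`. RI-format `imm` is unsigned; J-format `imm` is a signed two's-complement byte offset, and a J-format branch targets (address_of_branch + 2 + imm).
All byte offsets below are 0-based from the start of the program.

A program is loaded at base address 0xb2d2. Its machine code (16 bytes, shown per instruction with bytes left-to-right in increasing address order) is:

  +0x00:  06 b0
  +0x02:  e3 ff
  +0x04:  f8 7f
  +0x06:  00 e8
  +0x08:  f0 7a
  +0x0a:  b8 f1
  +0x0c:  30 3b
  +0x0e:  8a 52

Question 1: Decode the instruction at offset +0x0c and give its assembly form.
[0c] 30 3b → 0x3b30
  opcode bits[15:11]=0x7: cp/RR
  rd@[10:7]=0x6 ⇒ x6
  rs@[6:3]=0x6 ⇒ x6

cp x6, x6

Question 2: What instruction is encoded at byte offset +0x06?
[06] 00 e8 → 0xe800
  op=0xe800>>11=0x1d ⇒ nop (N)

nop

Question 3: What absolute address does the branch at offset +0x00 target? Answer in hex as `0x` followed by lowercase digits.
0xb2da

[00] 06 b0 → 0xb006
  opcode bits[15:11]=0x16: goto/J
  [10:0] imm=6 = #6
  target = base 0xb2d2 + off 0x00 + 2 + imm 6 = 0xb2da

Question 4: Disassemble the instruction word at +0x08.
[08] f0 7a → 0x7af0
  op=0x7af0>>11=0xf ⇒ and (RR)
  rd: (w>>7)&0xf=0x5 → x5
  rs: (w>>3)&0xf=0xe → x14

and x14, x5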